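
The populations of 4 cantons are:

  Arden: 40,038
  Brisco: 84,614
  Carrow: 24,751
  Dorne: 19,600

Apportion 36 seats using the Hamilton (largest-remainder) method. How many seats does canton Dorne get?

4

The standard divisor is 169003/36 ≈ 4694.528.
Standard quotas: Arden 8.5287, Brisco 18.0240, Carrow 5.2723, Dorne 4.1751.
Lower quotas: Arden 8, Brisco 18, Carrow 5, Dorne 4 (sum 35, leaving 1 seat).
Remainders in descending order: Arden 0.5287, Carrow 0.2723, Dorne 0.1751, Brisco 0.0240.
Largest remainder: Arden receives the extra seat.
Dorne receives 4.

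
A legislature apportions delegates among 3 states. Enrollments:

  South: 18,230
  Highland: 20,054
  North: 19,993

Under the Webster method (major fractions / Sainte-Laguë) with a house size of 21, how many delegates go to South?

Standard divisor 58277/21 ≈ 2775.095; standard quotas: South 6.569, Highland 7.226, North 7.204.
Rounding to the nearest integer gives South 7, Highland 7, North 7 — total 21, matching the house size, so no adjustment is needed.
South receives 7.

7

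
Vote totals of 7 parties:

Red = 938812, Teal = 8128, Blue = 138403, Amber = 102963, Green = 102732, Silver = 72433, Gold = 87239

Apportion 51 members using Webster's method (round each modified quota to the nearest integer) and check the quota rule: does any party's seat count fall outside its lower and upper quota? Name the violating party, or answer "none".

Red

Standard quotas: Red 33.004, Teal 0.286, Blue 4.866, Amber 3.620, Green 3.612, Silver 2.546, Gold 3.067.
Webster allocation: Red 32, Teal 0, Blue 5, Amber 4, Green 4, Silver 3, Gold 3.
Red has quota 33.004 (lower 33, upper 34) but receives 32 — outside the quota interval.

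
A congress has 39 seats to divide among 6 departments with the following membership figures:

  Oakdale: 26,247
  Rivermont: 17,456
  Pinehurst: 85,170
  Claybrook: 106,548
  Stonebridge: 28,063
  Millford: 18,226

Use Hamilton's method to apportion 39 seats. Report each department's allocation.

Oakdale: 4, Rivermont: 2, Pinehurst: 12, Claybrook: 15, Stonebridge: 4, Millford: 2

The standard divisor is 281710/39 ≈ 7223.333.
Standard quotas: Oakdale 3.6336, Rivermont 2.4166, Pinehurst 11.7910, Claybrook 14.7505, Stonebridge 3.8850, Millford 2.5232.
Lower quotas: Oakdale 3, Rivermont 2, Pinehurst 11, Claybrook 14, Stonebridge 3, Millford 2 (sum 35, leaving 4 seats).
Remainders in descending order: Stonebridge 0.8850, Pinehurst 0.7910, Claybrook 0.7505, Oakdale 0.6336, Millford 0.5232, Rivermont 0.4166.
Largest remainders: Stonebridge, Pinehurst, Claybrook, Oakdale receive the extra seats.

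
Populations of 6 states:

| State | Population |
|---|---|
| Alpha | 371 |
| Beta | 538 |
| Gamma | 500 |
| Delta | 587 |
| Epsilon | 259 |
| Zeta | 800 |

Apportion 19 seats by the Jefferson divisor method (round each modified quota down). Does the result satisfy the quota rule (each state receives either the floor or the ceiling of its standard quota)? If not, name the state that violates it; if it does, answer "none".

none

Standard quotas: Alpha 2.307, Beta 3.346, Gamma 3.110, Delta 3.651, Epsilon 1.611, Zeta 4.975.
Jefferson allocation: Alpha 2, Beta 4, Gamma 3, Delta 4, Epsilon 1, Zeta 5.
Every allocation lies between the lower and upper quota.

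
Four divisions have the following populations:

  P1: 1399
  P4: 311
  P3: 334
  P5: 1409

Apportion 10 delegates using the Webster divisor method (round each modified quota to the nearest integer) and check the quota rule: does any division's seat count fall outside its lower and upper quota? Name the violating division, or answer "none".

none

Standard quotas: P1 4.052, P4 0.901, P3 0.967, P5 4.081.
Webster allocation: P1 4, P4 1, P3 1, P5 4.
Every allocation lies between the lower and upper quota.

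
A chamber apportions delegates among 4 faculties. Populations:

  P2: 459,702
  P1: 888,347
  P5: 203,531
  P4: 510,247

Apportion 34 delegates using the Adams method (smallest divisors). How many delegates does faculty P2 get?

Standard divisor 2061827/34 ≈ 60641.971; standard quotas: P2 7.581, P1 14.649, P5 3.356, P4 8.414.
Rounding up gives 8, 15, 4, 9 = 36 seats, so the divisor must be adjusted.
With modified divisor 64700: modified quotas P2 7.105, P1 13.730, P5 3.146, P4 7.886.
Rounding up: P2 8, P1 14, P5 4, P4 8 (total 34).
P2 receives 8.

8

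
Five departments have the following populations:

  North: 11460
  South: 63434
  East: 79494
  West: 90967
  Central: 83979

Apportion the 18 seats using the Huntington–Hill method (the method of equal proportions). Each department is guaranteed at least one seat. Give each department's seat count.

North 1, South 3, East 4, West 5, Central 5

With divisor 18545: modified quotas North 0.618, South 3.421, East 4.287, West 4.905, Central 4.528.
Geometric-mean thresholds: North (min 1), South √(3·4)=3.464, East √(4·5)=4.472, West √(4·5)=4.472, Central √(4·5)=4.472.
Each quota rounded against its threshold gives North 1, South 3, East 4, West 5, Central 5 (total 18).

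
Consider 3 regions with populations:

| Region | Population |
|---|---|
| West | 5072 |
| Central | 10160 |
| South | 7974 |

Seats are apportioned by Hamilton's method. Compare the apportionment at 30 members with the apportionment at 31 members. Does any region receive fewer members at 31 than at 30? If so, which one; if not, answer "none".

At 30 seats: West 7, Central 13, South 10.
At 31 seats: West 7, Central 13, South 11.
No region's allocation decreased.

none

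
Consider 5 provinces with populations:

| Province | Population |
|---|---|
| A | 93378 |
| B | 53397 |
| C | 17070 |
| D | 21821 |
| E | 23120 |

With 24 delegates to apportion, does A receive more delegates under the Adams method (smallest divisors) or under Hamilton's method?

Adams: A 10, B 6, C 2, D 3, E 3.
Hamilton: A 11, B 6, C 2, D 2, E 3.
A gets 10 under Adams and 11 under Hamilton.

Hamilton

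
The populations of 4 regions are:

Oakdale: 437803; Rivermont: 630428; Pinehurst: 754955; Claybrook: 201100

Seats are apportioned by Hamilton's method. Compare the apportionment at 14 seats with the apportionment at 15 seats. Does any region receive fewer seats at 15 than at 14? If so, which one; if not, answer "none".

Claybrook

At 14 seats: Oakdale 3, Rivermont 4, Pinehurst 5, Claybrook 2.
At 15 seats: Oakdale 3, Rivermont 5, Pinehurst 6, Claybrook 1.
Claybrook drops from 2 to 1.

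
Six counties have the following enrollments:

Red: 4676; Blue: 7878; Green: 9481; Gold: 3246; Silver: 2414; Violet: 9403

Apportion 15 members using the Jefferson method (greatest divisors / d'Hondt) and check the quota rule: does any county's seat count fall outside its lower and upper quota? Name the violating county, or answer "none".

none

Standard quotas: Red 1.891, Blue 3.185, Green 3.833, Gold 1.312, Silver 0.976, Violet 3.802.
Jefferson allocation: Red 2, Blue 3, Green 4, Gold 1, Silver 1, Violet 4.
Every allocation lies between the lower and upper quota.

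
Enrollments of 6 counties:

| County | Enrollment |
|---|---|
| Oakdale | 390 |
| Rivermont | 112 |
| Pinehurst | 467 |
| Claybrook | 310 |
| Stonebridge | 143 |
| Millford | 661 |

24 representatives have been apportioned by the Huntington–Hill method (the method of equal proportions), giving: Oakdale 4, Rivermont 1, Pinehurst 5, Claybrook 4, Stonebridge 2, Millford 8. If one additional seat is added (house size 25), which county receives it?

Oakdale

Priority for the next seat is population ÷ (√(s·(s+1))).
Priorities: Oakdale 87.207, Rivermont 79.196, Pinehurst 85.262, Claybrook 69.318, Stonebridge 58.380, Millford 77.900.
Highest priority: Oakdale.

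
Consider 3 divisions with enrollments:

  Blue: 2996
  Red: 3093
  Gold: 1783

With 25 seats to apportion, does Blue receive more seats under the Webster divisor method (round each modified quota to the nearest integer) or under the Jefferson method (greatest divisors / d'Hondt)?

Webster: Blue 9, Red 10, Gold 6.
Jefferson: Blue 10, Red 10, Gold 5.
Blue gets 9 under Webster and 10 under Jefferson.

Jefferson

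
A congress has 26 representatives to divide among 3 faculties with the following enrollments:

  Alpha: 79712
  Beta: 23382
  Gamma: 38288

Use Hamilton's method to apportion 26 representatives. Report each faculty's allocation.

The standard divisor is 141382/26 ≈ 5437.769.
Standard quotas: Alpha 14.6590, Beta 4.2999, Gamma 7.0411.
Lower quotas: Alpha 14, Beta 4, Gamma 7 (sum 25, leaving 1 seat).
Remainders in descending order: Alpha 0.6590, Beta 0.2999, Gamma 0.0411.
Largest remainder: Alpha receives the extra seat.

Alpha=15, Beta=4, Gamma=7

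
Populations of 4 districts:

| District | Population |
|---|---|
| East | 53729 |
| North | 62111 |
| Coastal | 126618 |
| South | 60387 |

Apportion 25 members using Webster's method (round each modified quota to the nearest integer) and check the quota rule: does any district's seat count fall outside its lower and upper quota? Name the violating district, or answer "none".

none

Standard quotas: East 4.435, North 5.127, Coastal 10.452, South 4.985.
Webster allocation: East 4, North 5, Coastal 11, South 5.
Every allocation lies between the lower and upper quota.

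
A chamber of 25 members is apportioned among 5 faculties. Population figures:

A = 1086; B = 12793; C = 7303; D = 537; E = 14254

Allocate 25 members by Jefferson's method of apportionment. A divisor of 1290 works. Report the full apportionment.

A: 0; B: 9; C: 5; D: 0; E: 11

With modified divisor 1290: modified quotas A 0.842, B 9.917, C 5.661, D 0.416, E 11.050.
Rounding down: A 0, B 9, C 5, D 0, E 11 (total 25).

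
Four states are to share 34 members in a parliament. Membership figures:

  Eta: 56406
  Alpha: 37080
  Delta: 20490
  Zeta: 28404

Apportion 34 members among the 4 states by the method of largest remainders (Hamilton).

The standard divisor is 142380/34 ≈ 4187.647.
Standard quotas: Eta 13.4696, Alpha 8.8546, Delta 4.8930, Zeta 6.7828.
Lower quotas: Eta 13, Alpha 8, Delta 4, Zeta 6 (sum 31, leaving 3 seats).
Remainders in descending order: Delta 0.8930, Alpha 0.8546, Zeta 0.7828, Eta 0.4696.
The surplus seats go to Delta, Alpha, Zeta.

Eta 13; Alpha 9; Delta 5; Zeta 7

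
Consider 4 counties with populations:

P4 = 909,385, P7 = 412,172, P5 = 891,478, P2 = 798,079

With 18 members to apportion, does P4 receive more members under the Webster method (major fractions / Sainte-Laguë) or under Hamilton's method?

Webster

Webster: P4 6, P7 2, P5 5, P2 5.
Hamilton: P4 5, P7 3, P5 5, P2 5.
P4 gets 6 under Webster and 5 under Hamilton.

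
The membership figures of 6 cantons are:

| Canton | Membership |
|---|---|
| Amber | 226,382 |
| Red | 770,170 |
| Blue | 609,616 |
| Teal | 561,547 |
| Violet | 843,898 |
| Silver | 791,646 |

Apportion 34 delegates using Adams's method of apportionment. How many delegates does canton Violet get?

7

Standard divisor 3803259/34 ≈ 111860.559; standard quotas: Amber 2.024, Red 6.885, Blue 5.450, Teal 5.020, Violet 7.544, Silver 7.077.
Rounding up gives 3, 7, 6, 6, 8, 8 = 38 seats, so the divisor must be adjusted.
With modified divisor 121200: modified quotas Amber 1.868, Red 6.355, Blue 5.030, Teal 4.633, Violet 6.963, Silver 6.532.
Rounding up: Amber 2, Red 7, Blue 6, Teal 5, Violet 7, Silver 7 (total 34).
Violet receives 7.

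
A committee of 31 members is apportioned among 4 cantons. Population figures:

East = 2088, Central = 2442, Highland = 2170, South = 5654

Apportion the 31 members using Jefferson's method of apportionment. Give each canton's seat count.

Standard divisor 12354/31 ≈ 398.516; standard quotas: East 5.239, Central 6.128, Highland 5.445, South 14.188.
Rounding down gives 5, 6, 5, 14 = 30 seats, so the divisor must be adjusted.
With modified divisor 370: modified quotas East 5.643, Central 6.600, Highland 5.865, South 15.281.
Rounding down: East 5, Central 6, Highland 5, South 15 (total 31).

East 5, Central 6, Highland 5, South 15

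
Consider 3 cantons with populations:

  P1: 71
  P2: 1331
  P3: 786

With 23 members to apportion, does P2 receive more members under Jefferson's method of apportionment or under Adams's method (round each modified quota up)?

Jefferson: P1 0, P2 15, P3 8.
Adams: P1 1, P2 14, P3 8.
P2 gets 15 under Jefferson and 14 under Adams.

Jefferson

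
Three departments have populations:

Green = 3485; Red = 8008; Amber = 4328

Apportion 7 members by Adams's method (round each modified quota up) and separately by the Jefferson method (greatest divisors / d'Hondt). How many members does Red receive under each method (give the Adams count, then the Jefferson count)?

Adams: Green 2, Red 3, Amber 2.
Jefferson: Green 1, Red 4, Amber 2.
Red gets 3 under Adams and 4 under Jefferson.

3 and 4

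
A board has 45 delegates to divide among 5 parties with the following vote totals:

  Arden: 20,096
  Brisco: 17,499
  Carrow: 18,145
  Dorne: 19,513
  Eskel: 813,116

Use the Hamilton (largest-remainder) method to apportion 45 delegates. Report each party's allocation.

The standard divisor is 888369/45 ≈ 19741.533.
Standard quotas: Arden 1.0180, Brisco 0.8864, Carrow 0.9191, Dorne 0.9884, Eskel 41.1881.
Lower quotas: Arden 1, Brisco 0, Carrow 0, Dorne 0, Eskel 41 (sum 42, leaving 3 seats).
Remainders in descending order: Dorne 0.9884, Carrow 0.9191, Brisco 0.8864, Eskel 0.1881, Arden 0.0180.
The surplus seats go to Dorne, Carrow, Brisco.

Arden=1, Brisco=1, Carrow=1, Dorne=1, Eskel=41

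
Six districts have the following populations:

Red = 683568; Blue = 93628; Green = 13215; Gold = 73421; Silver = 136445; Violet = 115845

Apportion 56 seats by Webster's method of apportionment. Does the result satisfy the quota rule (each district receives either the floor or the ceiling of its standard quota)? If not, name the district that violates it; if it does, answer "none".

Standard quotas: Red 34.297, Blue 4.698, Green 0.663, Gold 3.684, Silver 6.846, Violet 5.812.
Webster allocation: Red 33, Blue 5, Green 1, Gold 4, Silver 7, Violet 6.
Red has quota 34.297 (lower 34, upper 35) but receives 33 — outside the quota interval.

Red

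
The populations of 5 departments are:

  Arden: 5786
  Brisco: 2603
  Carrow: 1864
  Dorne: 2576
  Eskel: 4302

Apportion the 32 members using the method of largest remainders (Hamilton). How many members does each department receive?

Arden: 11, Brisco: 5, Carrow: 3, Dorne: 5, Eskel: 8

Total 17131; standard divisor 17131/32 ≈ 535.344.
Standard quotas: Arden 10.8080, Brisco 4.8623, Carrow 3.4819, Dorne 4.8119, Eskel 8.0360.
Lower quotas: Arden 10, Brisco 4, Carrow 3, Dorne 4, Eskel 8 (sum 29, leaving 3 seats).
Remainders in descending order: Brisco 0.8623, Dorne 0.8119, Arden 0.8080, Carrow 0.4819, Eskel 0.0360.
Largest remainders: Brisco, Dorne, Arden receive the extra seats.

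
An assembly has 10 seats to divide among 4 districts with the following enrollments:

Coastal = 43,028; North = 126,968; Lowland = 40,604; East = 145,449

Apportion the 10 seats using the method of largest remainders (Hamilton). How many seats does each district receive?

Coastal=1, North=4, Lowland=1, East=4

Total 356049; standard divisor 356049/10 ≈ 35604.9.
Standard quotas: Coastal 1.2085, North 3.5660, Lowland 1.1404, East 4.0851.
Lower quotas: Coastal 1, North 3, Lowland 1, East 4 (sum 9, leaving 1 seat).
Remainders in descending order: North 0.5660, Coastal 0.2085, Lowland 0.1404, East 0.0851.
The surplus seat goes to North.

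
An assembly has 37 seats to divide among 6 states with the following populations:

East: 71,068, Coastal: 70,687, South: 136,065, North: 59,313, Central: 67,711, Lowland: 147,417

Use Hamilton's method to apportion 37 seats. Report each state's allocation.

Standard divisor: 552261 ÷ 37 ≈ 14925.973.
Standard quotas: East 4.7614, Coastal 4.7358, South 9.1160, North 3.9738, Central 4.5365, Lowland 9.8765.
Lower quotas: East 4, Coastal 4, South 9, North 3, Central 4, Lowland 9 (sum 33, leaving 4 seats).
Remainders in descending order: North 0.9738, Lowland 0.8765, East 0.7614, Coastal 0.7358, Central 0.5365, South 0.1160.
Largest remainders: North, Lowland, East, Coastal receive the extra seats.

East: 5, Coastal: 5, South: 9, North: 4, Central: 4, Lowland: 10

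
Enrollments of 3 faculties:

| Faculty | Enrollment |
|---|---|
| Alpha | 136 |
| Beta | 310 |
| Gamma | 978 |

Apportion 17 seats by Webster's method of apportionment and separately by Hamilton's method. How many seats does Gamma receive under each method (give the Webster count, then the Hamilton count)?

11 and 12

Webster: Alpha 2, Beta 4, Gamma 11.
Hamilton: Alpha 1, Beta 4, Gamma 12.
Gamma gets 11 under Webster and 12 under Hamilton.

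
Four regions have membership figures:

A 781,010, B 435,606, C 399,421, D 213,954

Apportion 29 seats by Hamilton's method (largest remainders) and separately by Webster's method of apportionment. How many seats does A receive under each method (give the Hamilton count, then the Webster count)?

Hamilton: A 12, B 7, C 6, D 4.
Webster: A 13, B 7, C 6, D 3.
A gets 12 under Hamilton and 13 under Webster.

12 and 13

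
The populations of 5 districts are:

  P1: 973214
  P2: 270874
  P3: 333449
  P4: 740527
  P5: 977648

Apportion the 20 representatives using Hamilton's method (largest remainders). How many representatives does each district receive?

P1=6, P2=2, P3=2, P4=4, P5=6

The standard divisor is 3295712/20 ≈ 164785.6.
Standard quotas: P1 5.9059, P2 1.6438, P3 2.0235, P4 4.4939, P5 5.9328.
Lower quotas: P1 5, P2 1, P3 2, P4 4, P5 5 (sum 17, leaving 3 seats).
Remainders in descending order: P5 0.9328, P1 0.9059, P2 0.6438, P4 0.4939, P3 0.0235.
The surplus seats go to P5, P1, P2.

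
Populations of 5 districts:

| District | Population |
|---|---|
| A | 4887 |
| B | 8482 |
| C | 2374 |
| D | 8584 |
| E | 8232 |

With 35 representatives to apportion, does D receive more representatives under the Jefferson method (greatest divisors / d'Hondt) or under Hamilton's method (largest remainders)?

Jefferson: A 5, B 9, C 2, D 10, E 9.
Hamilton: A 5, B 9, C 3, D 9, E 9.
D gets 10 under Jefferson and 9 under Hamilton.

Jefferson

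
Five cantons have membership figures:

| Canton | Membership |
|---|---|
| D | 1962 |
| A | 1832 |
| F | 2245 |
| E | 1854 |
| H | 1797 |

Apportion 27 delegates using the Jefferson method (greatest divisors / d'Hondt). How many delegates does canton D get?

Standard divisor 9690/27 ≈ 358.889; standard quotas: D 5.467, A 5.105, F 6.255, E 5.166, H 5.007.
Rounding down gives 5, 5, 6, 5, 5 = 26 seats, so the divisor must be adjusted.
With modified divisor 324: modified quotas D 6.056, A 5.654, F 6.929, E 5.722, H 5.546.
Rounding down: D 6, A 5, F 6, E 5, H 5 (total 27).
D receives 6.

6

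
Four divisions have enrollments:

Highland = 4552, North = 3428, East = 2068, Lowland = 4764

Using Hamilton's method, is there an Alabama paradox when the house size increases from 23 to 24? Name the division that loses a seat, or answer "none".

none

At 23 seats: Highland 7, North 5, East 3, Lowland 8.
At 24 seats: Highland 7, North 6, East 3, Lowland 8.
No division's allocation decreased.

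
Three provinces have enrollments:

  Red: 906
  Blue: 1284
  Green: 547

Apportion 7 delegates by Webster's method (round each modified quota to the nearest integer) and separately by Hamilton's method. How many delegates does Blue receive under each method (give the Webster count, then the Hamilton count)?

Webster: Red 2, Blue 4, Green 1.
Hamilton: Red 2, Blue 3, Green 2.
Blue gets 4 under Webster and 3 under Hamilton.

4 and 3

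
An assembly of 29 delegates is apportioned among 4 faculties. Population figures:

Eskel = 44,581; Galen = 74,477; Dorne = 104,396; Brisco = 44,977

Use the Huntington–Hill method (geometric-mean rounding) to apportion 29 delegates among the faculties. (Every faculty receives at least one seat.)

With divisor 9519: modified quotas Eskel 4.683, Galen 7.824, Dorne 10.967, Brisco 4.725.
Geometric-mean thresholds: Eskel √(4·5)=4.472, Galen √(7·8)=7.483, Dorne √(10·11)=10.488, Brisco √(4·5)=4.472.
Each quota rounded against its threshold gives Eskel 5, Galen 8, Dorne 11, Brisco 5 (total 29).

Eskel: 5; Galen: 8; Dorne: 11; Brisco: 5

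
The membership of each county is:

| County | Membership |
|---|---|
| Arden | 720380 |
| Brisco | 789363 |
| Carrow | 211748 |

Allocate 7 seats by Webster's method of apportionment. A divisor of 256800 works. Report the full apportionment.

Arden=3, Brisco=3, Carrow=1

With modified divisor 256800: modified quotas Arden 2.805, Brisco 3.074, Carrow 0.825.
Rounding to the nearest integer: Arden 3, Brisco 3, Carrow 1 (total 7).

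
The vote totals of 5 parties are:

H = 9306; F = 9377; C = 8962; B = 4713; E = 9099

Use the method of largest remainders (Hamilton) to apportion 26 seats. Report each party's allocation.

The standard divisor is 41457/26 ≈ 1594.5.
Standard quotas: H 5.8363, F 5.8808, C 5.6206, B 2.9558, E 5.7065.
Lower quotas: H 5, F 5, C 5, B 2, E 5 (sum 22, leaving 4 seats).
Remainders in descending order: B 0.9558, F 0.8808, H 0.8363, E 0.7065, C 0.6206.
Largest remainders: B, F, H, E receive the extra seats.

H=6, F=6, C=5, B=3, E=6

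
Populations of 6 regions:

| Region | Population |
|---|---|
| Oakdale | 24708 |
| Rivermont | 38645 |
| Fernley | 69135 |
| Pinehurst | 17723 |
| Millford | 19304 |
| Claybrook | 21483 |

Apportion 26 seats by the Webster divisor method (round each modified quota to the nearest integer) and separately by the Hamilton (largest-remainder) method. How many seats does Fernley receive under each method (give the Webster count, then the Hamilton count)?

10 and 9

Webster: Oakdale 3, Rivermont 5, Fernley 10, Pinehurst 2, Millford 3, Claybrook 3.
Hamilton: Oakdale 3, Rivermont 5, Fernley 9, Pinehurst 3, Millford 3, Claybrook 3.
Fernley gets 10 under Webster and 9 under Hamilton.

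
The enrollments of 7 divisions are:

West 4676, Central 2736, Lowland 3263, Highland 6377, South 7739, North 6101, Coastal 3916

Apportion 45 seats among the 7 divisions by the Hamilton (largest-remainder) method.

Standard divisor: 34808 ÷ 45 ≈ 773.511.
Standard quotas: West 6.0452, Central 3.5371, Lowland 4.2184, Highland 8.2442, South 10.0050, North 7.8874, Coastal 5.0626.
Lower quotas: West 6, Central 3, Lowland 4, Highland 8, South 10, North 7, Coastal 5 (sum 43, leaving 2 seats).
Remainders in descending order: North 0.8874, Central 0.5371, Highland 0.2442, Lowland 0.2184, Coastal 0.0626, West 0.0452, South 0.0050.
Largest remainders: North, Central receive the extra seats.

West: 6; Central: 4; Lowland: 4; Highland: 8; South: 10; North: 8; Coastal: 5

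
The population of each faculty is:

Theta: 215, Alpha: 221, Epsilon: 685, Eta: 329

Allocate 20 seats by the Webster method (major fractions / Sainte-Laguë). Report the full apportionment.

Theta 3, Alpha 3, Epsilon 9, Eta 5

Standard divisor 1450/20 ≈ 72.5; standard quotas: Theta 2.966, Alpha 3.048, Epsilon 9.448, Eta 4.538.
Rounding to the nearest integer gives Theta 3, Alpha 3, Epsilon 9, Eta 5 — total 20, matching the house size, so no adjustment is needed.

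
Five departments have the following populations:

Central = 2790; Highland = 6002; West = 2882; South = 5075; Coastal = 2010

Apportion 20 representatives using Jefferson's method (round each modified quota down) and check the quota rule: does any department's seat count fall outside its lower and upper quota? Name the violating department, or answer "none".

Standard quotas: Central 2.975, Highland 6.399, West 3.073, South 5.411, Coastal 2.143.
Jefferson allocation: Central 3, Highland 7, West 3, South 5, Coastal 2.
Every allocation lies between the lower and upper quota.

none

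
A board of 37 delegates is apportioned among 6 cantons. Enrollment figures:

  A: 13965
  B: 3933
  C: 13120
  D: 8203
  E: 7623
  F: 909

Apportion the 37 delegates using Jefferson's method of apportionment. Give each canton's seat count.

A 11, B 3, C 11, D 6, E 6, F 0

Standard divisor 47753/37 ≈ 1290.622; standard quotas: A 10.820, B 3.047, C 10.166, D 6.356, E 5.906, F 0.704.
Rounding down gives 10, 3, 10, 6, 5, 0 = 34 seats, so the divisor must be adjusted.
With modified divisor 1180: modified quotas A 11.835, B 3.333, C 11.119, D 6.952, E 6.460, F 0.770.
Rounding down: A 11, B 3, C 11, D 6, E 6, F 0 (total 37).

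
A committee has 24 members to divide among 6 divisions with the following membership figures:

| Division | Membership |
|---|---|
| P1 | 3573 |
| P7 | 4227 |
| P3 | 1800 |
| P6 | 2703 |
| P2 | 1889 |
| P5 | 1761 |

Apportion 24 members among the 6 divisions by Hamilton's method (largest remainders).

P1: 5, P7: 6, P3: 3, P6: 4, P2: 3, P5: 3

The standard divisor is 15953/24 ≈ 664.708.
Standard quotas: P1 5.375, P7 6.359, P3 2.708, P6 4.066, P2 2.842, P5 2.649.
Lower quotas: P1 5, P7 6, P3 2, P6 4, P2 2, P5 2 (sum 21, leaving 3 seats).
Remainders in descending order: P2 0.842, P3 0.708, P5 0.649, P1 0.375, P7 0.359, P6 0.066.
The surplus seats go to P2, P3, P5.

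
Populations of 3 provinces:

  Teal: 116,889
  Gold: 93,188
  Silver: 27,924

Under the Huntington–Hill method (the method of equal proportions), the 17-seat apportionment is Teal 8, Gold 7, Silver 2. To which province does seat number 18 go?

Priority for the next seat is population ÷ (√(s·(s+1))).
Priorities: Teal 13775.501, Gold 12452.770, Silver 11399.925.
Highest priority: Teal.

Teal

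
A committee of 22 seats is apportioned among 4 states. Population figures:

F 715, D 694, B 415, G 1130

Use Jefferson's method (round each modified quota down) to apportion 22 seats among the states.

Standard divisor 2954/22 ≈ 134.273; standard quotas: F 5.325, D 5.169, B 3.091, G 8.416.
Rounding down gives 5, 5, 3, 8 = 21 seats, so the divisor must be adjusted.
With modified divisor 120: modified quotas F 5.958, D 5.783, B 3.458, G 9.417.
Rounding down: F 5, D 5, B 3, G 9 (total 22).

F: 5; D: 5; B: 3; G: 9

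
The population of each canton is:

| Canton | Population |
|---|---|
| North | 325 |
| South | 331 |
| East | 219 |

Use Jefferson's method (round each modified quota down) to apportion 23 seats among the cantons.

Standard divisor 875/23 ≈ 38.043; standard quotas: North 8.543, South 8.701, East 5.757.
Rounding down gives 8, 8, 5 = 21 seats, so the divisor must be adjusted.
With modified divisor 36.3: modified quotas North 8.953, South 9.118, East 6.033.
Rounding down: North 8, South 9, East 6 (total 23).

North=8; South=9; East=6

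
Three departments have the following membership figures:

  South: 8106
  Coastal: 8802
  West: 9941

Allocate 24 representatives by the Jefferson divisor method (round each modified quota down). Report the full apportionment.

Standard divisor 26849/24 ≈ 1118.708; standard quotas: South 7.246, Coastal 7.868, West 8.886.
Rounding down gives 7, 7, 8 = 22 seats, so the divisor must be adjusted.
With modified divisor 1060: modified quotas South 7.647, Coastal 8.304, West 9.378.
Rounding down: South 7, Coastal 8, West 9 (total 24).

South 7, Coastal 8, West 9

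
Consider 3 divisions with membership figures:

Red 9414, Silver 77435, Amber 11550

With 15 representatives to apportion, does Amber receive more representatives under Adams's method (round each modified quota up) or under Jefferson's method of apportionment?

Adams

Adams: Red 2, Silver 11, Amber 2.
Jefferson: Red 1, Silver 13, Amber 1.
Amber gets 2 under Adams and 1 under Jefferson.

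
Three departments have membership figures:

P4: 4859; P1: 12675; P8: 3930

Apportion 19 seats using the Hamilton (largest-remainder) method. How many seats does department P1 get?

11

Standard divisor: 21464 ÷ 19 ≈ 1129.684.
Standard quotas: P4 4.3012, P1 11.2199, P8 3.4788.
Lower quotas: P4 4, P1 11, P8 3 (sum 18, leaving 1 seat).
Remainders in descending order: P8 0.4788, P4 0.3012, P1 0.2199.
Largest remainder: P8 receives the extra seat.
P1 receives 11.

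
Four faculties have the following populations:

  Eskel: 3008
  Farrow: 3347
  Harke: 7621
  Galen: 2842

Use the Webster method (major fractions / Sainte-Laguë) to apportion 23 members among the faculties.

Standard divisor 16818/23 ≈ 731.217; standard quotas: Eskel 4.114, Farrow 4.577, Harke 10.422, Galen 3.887.
Rounding to the nearest integer gives Eskel 4, Farrow 5, Harke 10, Galen 4 — total 23, matching the house size, so no adjustment is needed.

Eskel=4, Farrow=5, Harke=10, Galen=4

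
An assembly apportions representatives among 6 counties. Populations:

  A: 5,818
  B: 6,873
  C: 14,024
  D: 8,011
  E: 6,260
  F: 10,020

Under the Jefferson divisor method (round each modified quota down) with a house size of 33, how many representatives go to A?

Standard divisor 51006/33 ≈ 1545.636; standard quotas: A 3.764, B 4.447, C 9.073, D 5.183, E 4.050, F 6.483.
Rounding down gives 3, 4, 9, 5, 4, 6 = 31 seats, so the divisor must be adjusted.
With modified divisor 1420: modified quotas A 4.097, B 4.840, C 9.876, D 5.642, E 4.408, F 7.056.
Rounding down: A 4, B 4, C 9, D 5, E 4, F 7 (total 33).
A receives 4.

4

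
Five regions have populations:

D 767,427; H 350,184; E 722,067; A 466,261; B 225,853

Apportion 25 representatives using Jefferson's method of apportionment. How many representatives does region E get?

Standard divisor 2531792/25 ≈ 101271.68; standard quotas: D 7.578, H 3.458, E 7.130, A 4.604, B 2.230.
Rounding down gives 7, 3, 7, 4, 2 = 23 seats, so the divisor must be adjusted.
With modified divisor 91800: modified quotas D 8.360, H 3.815, E 7.866, A 5.079, B 2.460.
Rounding down: D 8, H 3, E 7, A 5, B 2 (total 25).
E receives 7.

7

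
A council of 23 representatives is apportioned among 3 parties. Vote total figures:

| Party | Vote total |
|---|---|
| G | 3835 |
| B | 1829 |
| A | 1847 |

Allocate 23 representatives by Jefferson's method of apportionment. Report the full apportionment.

G 12, B 5, A 6

Standard divisor 7511/23 ≈ 326.565; standard quotas: G 11.743, B 5.601, A 5.656.
Rounding down gives 11, 5, 5 = 21 seats, so the divisor must be adjusted.
With modified divisor 306: modified quotas G 12.533, B 5.977, A 6.036.
Rounding down: G 12, B 5, A 6 (total 23).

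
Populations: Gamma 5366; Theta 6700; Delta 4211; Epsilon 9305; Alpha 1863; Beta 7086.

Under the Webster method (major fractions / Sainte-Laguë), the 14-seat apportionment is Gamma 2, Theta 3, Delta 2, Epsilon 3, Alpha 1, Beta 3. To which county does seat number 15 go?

Epsilon

Priority for the next seat is population ÷ (current seats + 0.5).
Priorities: Gamma 2146.400, Theta 1914.286, Delta 1684.400, Epsilon 2658.571, Alpha 1242.000, Beta 2024.571.
Highest priority: Epsilon.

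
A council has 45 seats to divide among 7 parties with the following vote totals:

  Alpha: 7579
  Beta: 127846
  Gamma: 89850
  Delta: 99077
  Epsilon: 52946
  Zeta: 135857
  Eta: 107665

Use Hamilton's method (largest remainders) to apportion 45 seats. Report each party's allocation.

Alpha 1, Beta 9, Gamma 6, Delta 7, Epsilon 4, Zeta 10, Eta 8

Standard divisor: 620820 ÷ 45 = 13796.
Standard quotas: Alpha 0.5494, Beta 9.2669, Gamma 6.5128, Delta 7.1816, Epsilon 3.8378, Zeta 9.8476, Eta 7.8041.
Lower quotas: Alpha 0, Beta 9, Gamma 6, Delta 7, Epsilon 3, Zeta 9, Eta 7 (sum 41, leaving 4 seats).
Remainders in descending order: Zeta 0.8476, Epsilon 0.8378, Eta 0.8041, Alpha 0.5494, Gamma 0.5128, Beta 0.2669, Delta 0.1816.
Largest remainders: Zeta, Epsilon, Eta, Alpha receive the extra seats.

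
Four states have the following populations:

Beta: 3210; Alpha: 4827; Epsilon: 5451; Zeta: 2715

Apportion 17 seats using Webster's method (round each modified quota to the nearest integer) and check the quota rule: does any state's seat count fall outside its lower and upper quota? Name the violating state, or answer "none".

Standard quotas: Beta 3.368, Alpha 5.064, Epsilon 5.719, Zeta 2.849.
Webster allocation: Beta 3, Alpha 5, Epsilon 6, Zeta 3.
Every allocation lies between the lower and upper quota.

none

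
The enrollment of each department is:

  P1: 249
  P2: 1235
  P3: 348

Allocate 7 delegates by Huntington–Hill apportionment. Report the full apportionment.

With divisor 261: modified quotas P1 0.954, P2 4.732, P3 1.333.
Geometric-mean thresholds: P1 (min 1), P2 √(4·5)=4.472, P3 √(1·2)=1.414.
Each quota rounded against its threshold gives P1 1, P2 5, P3 1 (total 7).

P1=1; P2=5; P3=1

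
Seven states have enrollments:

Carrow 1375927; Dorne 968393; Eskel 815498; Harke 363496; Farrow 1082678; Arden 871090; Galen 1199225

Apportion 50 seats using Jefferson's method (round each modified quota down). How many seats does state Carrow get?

11

Standard divisor 6676307/50 ≈ 133526.14; standard quotas: Carrow 10.305, Dorne 7.252, Eskel 6.107, Harke 2.722, Farrow 8.108, Arden 6.524, Galen 8.981.
Rounding down gives 10, 7, 6, 2, 8, 6, 8 = 47 seats, so the divisor must be adjusted.
With modified divisor 122800: modified quotas Carrow 11.205, Dorne 7.886, Eskel 6.641, Harke 2.960, Farrow 8.817, Arden 7.094, Galen 9.766.
Rounding down: Carrow 11, Dorne 7, Eskel 6, Harke 2, Farrow 8, Arden 7, Galen 9 (total 50).
Carrow receives 11.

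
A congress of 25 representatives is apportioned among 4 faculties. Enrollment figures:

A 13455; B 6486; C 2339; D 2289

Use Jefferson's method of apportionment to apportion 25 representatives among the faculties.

Standard divisor 24569/25 ≈ 982.76; standard quotas: A 13.691, B 6.600, C 2.380, D 2.329.
Rounding down gives 13, 6, 2, 2 = 23 seats, so the divisor must be adjusted.
With modified divisor 900: modified quotas A 14.950, B 7.207, C 2.599, D 2.543.
Rounding down: A 14, B 7, C 2, D 2 (total 25).

A: 14, B: 7, C: 2, D: 2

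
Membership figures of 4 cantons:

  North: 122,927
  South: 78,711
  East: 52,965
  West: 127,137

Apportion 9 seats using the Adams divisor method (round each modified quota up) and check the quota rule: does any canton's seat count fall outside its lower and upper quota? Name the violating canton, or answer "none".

none

Standard quotas: North 2.898, South 1.856, East 1.249, West 2.997.
Adams allocation: North 3, South 2, East 1, West 3.
Every allocation lies between the lower and upper quota.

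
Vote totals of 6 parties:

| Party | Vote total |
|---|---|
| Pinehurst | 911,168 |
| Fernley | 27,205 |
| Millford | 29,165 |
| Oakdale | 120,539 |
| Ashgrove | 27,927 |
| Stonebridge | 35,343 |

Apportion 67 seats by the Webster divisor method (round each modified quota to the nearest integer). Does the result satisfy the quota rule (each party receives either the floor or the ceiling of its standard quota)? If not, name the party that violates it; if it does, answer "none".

Pinehurst

Standard quotas: Pinehurst 53.023, Fernley 1.583, Millford 1.697, Oakdale 7.014, Ashgrove 1.625, Stonebridge 2.057.
Webster allocation: Pinehurst 52, Fernley 2, Millford 2, Oakdale 7, Ashgrove 2, Stonebridge 2.
Pinehurst has quota 53.023 (lower 53, upper 54) but receives 52 — outside the quota interval.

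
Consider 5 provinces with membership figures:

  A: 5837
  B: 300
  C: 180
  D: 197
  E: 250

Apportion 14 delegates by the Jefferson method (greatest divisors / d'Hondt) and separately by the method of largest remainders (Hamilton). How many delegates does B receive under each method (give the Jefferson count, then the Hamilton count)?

Jefferson: A 14, B 0, C 0, D 0, E 0.
Hamilton: A 12, B 1, C 0, D 0, E 1.
B gets 0 under Jefferson and 1 under Hamilton.

0 and 1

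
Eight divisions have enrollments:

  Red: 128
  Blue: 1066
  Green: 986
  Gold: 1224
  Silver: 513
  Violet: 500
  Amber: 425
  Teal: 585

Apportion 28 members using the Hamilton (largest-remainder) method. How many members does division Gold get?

6

Standard divisor: 5427 ÷ 28 ≈ 193.821.
Standard quotas: Red 0.660, Blue 5.500, Green 5.087, Gold 6.315, Silver 2.647, Violet 2.580, Amber 2.193, Teal 3.018.
Lower quotas: Red 0, Blue 5, Green 5, Gold 6, Silver 2, Violet 2, Amber 2, Teal 3 (sum 25, leaving 3 seats).
Remainders in descending order: Red 0.660, Silver 0.647, Violet 0.580, Blue 0.500, Gold 0.315, Amber 0.193, Green 0.087, Teal 0.018.
The surplus seats go to Red, Silver, Violet.
Gold receives 6.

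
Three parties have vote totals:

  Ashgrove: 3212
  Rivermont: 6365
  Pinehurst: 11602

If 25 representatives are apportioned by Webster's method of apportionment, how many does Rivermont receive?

Standard divisor 21179/25 ≈ 847.16; standard quotas: Ashgrove 3.791, Rivermont 7.513, Pinehurst 13.695.
Rounding to the nearest integer gives 4, 8, 14 = 26 seats, so the divisor must be adjusted.
With modified divisor 854: modified quotas Ashgrove 3.761, Rivermont 7.453, Pinehurst 13.585.
Rounding to the nearest integer: Ashgrove 4, Rivermont 7, Pinehurst 14 (total 25).
Rivermont receives 7.

7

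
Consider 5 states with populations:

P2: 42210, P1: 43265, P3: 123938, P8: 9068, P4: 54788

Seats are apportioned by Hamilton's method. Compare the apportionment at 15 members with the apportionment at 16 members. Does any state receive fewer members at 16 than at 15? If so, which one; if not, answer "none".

At 15 seats: P2 2, P1 2, P3 7, P8 1, P4 3.
At 16 seats: P2 2, P1 3, P3 7, P8 1, P4 3.
No state's allocation decreased.

none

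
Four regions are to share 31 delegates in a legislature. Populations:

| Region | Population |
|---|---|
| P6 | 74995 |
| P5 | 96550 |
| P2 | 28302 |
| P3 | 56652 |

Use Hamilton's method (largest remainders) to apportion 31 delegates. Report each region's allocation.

P6: 9, P5: 12, P2: 3, P3: 7

The standard divisor is 256499/31 ≈ 8274.161.
Standard quotas: P6 9.0638, P5 11.6689, P2 3.4205, P3 6.8469.
Lower quotas: P6 9, P5 11, P2 3, P3 6 (sum 29, leaving 2 seats).
Remainders in descending order: P3 0.8469, P5 0.6689, P2 0.4205, P6 0.0638.
Largest remainders: P3, P5 receive the extra seats.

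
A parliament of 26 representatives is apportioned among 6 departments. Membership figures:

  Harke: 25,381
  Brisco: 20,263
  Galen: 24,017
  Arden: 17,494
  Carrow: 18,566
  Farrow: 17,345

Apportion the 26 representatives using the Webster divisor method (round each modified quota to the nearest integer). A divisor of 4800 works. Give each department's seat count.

Harke=5, Brisco=4, Galen=5, Arden=4, Carrow=4, Farrow=4

With modified divisor 4800: modified quotas Harke 5.288, Brisco 4.221, Galen 5.004, Arden 3.645, Carrow 3.868, Farrow 3.614.
Rounding to the nearest integer: Harke 5, Brisco 4, Galen 5, Arden 4, Carrow 4, Farrow 4 (total 26).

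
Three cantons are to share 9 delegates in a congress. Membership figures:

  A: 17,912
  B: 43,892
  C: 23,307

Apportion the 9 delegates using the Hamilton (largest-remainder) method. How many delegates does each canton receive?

A 2, B 5, C 2

Total 85111; standard divisor 85111/9 ≈ 9456.778.
Standard quotas: A 1.8941, B 4.6413, C 2.4646.
Lower quotas: A 1, B 4, C 2 (sum 7, leaving 2 seats).
Remainders in descending order: A 0.8941, B 0.6413, C 0.4646.
Largest remainders: A, B receive the extra seats.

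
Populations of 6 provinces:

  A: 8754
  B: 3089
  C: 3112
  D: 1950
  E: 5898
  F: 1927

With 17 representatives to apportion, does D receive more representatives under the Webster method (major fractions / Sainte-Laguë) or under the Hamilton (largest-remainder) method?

Webster: A 7, B 2, C 2, D 1, E 4, F 1.
Hamilton: A 6, B 2, C 2, D 2, E 4, F 1.
D gets 1 under Webster and 2 under Hamilton.

Hamilton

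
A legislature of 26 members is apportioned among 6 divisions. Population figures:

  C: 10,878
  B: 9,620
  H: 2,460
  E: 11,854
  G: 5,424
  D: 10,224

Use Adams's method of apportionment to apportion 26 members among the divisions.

Standard divisor 50460/26 ≈ 1940.769; standard quotas: C 5.605, B 4.957, H 1.268, E 6.108, G 2.795, D 5.268.
Rounding up gives 6, 5, 2, 7, 3, 6 = 29 seats, so the divisor must be adjusted.
With modified divisor 2300: modified quotas C 4.730, B 4.183, H 1.070, E 5.154, G 2.358, D 4.445.
Rounding up: C 5, B 5, H 2, E 6, G 3, D 5 (total 26).

C 5, B 5, H 2, E 6, G 3, D 5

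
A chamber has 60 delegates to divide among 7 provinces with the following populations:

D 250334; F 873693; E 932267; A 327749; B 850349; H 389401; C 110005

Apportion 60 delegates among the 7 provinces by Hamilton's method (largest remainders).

D: 4; F: 14; E: 15; A: 5; B: 14; H: 6; C: 2

Standard divisor: 3733798 ÷ 60 ≈ 62229.967.
Standard quotas: D 4.0227, F 14.0397, E 14.9810, A 5.2667, B 13.6646, H 6.2575, C 1.7677.
Lower quotas: D 4, F 14, E 14, A 5, B 13, H 6, C 1 (sum 57, leaving 3 seats).
Remainders in descending order: E 0.9810, C 0.7677, B 0.6646, A 0.2667, H 0.2575, F 0.0397, D 0.0227.
Largest remainders: E, C, B receive the extra seats.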